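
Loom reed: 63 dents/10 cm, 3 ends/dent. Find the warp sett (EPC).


Formula: EPC = (dents per 10 cm * ends per dent) / 10
Step 1: Total ends per 10 cm = 63 * 3 = 189
Step 2: EPC = 189 / 10 = 18.9 ends/cm

18.9 ends/cm


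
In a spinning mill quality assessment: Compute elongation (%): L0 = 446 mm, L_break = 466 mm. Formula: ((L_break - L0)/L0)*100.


Formula: Elongation (%) = ((L_break - L0) / L0) * 100
Step 1: Extension = 466 - 446 = 20 mm
Step 2: Elongation = (20 / 446) * 100
Step 3: Elongation = 0.044843 * 100 = 4.4843% ≈ 4.5%

4.5%


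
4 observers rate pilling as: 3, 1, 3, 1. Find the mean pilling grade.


Formula: Mean = sum / count
Sum = 3 + 1 + 3 + 1 = 8
Mean = 8 / 4 = 2.0

2.0


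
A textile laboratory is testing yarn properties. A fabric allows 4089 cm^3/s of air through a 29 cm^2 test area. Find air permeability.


Formula: Air Permeability = Airflow / Test Area
AP = 4089 cm^3/s / 29 cm^2
AP = 141.0 cm^3/s/cm^2

141.0 cm^3/s/cm^2


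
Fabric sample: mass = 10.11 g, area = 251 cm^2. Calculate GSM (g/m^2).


Formula: GSM = mass_g / area_m2
Step 1: Convert area: 251 cm^2 = 251 / 10000 = 0.0251 m^2
Step 2: GSM = 10.11 g / 0.0251 m^2 = 402.8 g/m^2

402.8 g/m^2


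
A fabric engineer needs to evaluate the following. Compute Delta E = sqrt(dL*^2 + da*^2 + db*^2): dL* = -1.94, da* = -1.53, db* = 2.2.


Formula: Delta E = sqrt(dL*^2 + da*^2 + db*^2)
Step 1: dL*^2 = (-1.94)^2 = 3.7636
Step 2: da*^2 = (-1.53)^2 = 2.3409
Step 3: db*^2 = 2.2^2 = 4.84
Step 4: Sum = 3.7636 + 2.3409 + 4.84 = 10.9445
Step 5: Delta E = sqrt(10.9445) = 3.31

3.31 Delta E


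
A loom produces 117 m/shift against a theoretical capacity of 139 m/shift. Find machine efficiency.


Formula: Efficiency% = (Actual output / Theoretical output) * 100
Efficiency% = (117 / 139) * 100
Efficiency% = 0.841727 * 100 = 84.1727% ≈ 84.2%

84.2%


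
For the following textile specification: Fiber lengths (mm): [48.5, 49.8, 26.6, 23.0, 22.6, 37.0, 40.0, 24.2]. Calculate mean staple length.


Formula: Mean = sum of lengths / count
Sum = 48.5 + 49.8 + 26.6 + 23.0 + 22.6 + 37.0 + 40.0 + 24.2
Sum = 271.7 mm
Mean = 271.7 / 8 = 33.96 mm

33.96 mm


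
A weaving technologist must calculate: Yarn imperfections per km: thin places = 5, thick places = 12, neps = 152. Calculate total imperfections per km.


Formula: Total = thin places + thick places + neps
Total = 5 + 12 + 152
Total = 169 imperfections/km

169 imperfections/km


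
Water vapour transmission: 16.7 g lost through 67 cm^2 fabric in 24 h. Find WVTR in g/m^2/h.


Formula: WVTR = mass_loss / (area * time)
Step 1: Convert area: 67 cm^2 = 0.0067 m^2
Step 2: WVTR = 16.7 g / (0.0067 m^2 * 24 h)
Step 3: WVTR = 16.7 / 0.1608 = 103.9 g/m^2/h

103.9 g/m^2/h


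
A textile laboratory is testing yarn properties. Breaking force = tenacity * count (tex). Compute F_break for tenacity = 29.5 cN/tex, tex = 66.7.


Formula: Breaking force = Tenacity * Linear density
F = 29.5 cN/tex * 66.7 tex
F = 1967.65 cN

1967.65 cN


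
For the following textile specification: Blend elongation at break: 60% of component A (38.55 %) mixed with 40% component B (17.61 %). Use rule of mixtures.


Formula: Blend property = (fraction_A * property_A) + (fraction_B * property_B)
Step 1: Contribution A = 60/100 * 38.55 % = 23.13 %
Step 2: Contribution B = 40/100 * 17.61 % = 7.044 %
Step 3: Blend elongation at break = 23.13 + 7.044 = 30.174 %

30.174 %


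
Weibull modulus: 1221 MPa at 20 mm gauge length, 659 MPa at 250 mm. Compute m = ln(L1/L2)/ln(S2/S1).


Formula: m = ln(L1/L2) / ln(S2/S1)
Step 1: ln(L1/L2) = ln(20/250) = -2.52573
Step 2: S2/S1 = 659/1221 = 0.53972
Step 3: ln(S2/S1) = ln(0.53972) = -0.61670
Step 4: m = -2.52573 / -0.61670 = 4.10

4.10 (Weibull m)


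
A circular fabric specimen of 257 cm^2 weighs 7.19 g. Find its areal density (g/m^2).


Formula: GSM = mass_g / area_m2
Step 1: Convert area: 257 cm^2 = 257 / 10000 = 0.0257 m^2
Step 2: GSM = 7.19 g / 0.0257 m^2 = 279.8 g/m^2

279.8 g/m^2


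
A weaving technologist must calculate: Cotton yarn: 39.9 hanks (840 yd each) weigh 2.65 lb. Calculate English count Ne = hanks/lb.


Formula: Ne = hanks / mass_lb
Substituting: Ne = 39.9 / 2.65
Ne = 15.1

15.1 Ne


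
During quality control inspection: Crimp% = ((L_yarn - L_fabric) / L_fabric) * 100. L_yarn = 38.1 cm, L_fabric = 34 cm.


Formula: Crimp% = ((L_yarn - L_fabric) / L_fabric) * 100
Step 1: Extension = 38.1 - 34 = 4.1 cm
Step 2: Crimp% = (4.1 / 34) * 100
Step 3: Crimp% = 0.120588 * 100 = 12.0588% ≈ 12.1%

12.1%


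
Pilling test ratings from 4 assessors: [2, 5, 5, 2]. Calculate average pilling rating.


Formula: Mean = sum / count
Sum = 2 + 5 + 5 + 2 = 14
Mean = 14 / 4 = 3.5

3.5


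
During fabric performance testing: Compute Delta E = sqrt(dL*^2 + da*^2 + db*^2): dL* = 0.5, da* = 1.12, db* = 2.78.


Formula: Delta E = sqrt(dL*^2 + da*^2 + db*^2)
Step 1: dL*^2 = 0.5^2 = 0.25
Step 2: da*^2 = 1.12^2 = 1.2544
Step 3: db*^2 = 2.78^2 = 7.7284
Step 4: Sum = 0.25 + 1.2544 + 7.7284 = 9.2328
Step 5: Delta E = sqrt(9.2328) = 3.04

3.04 Delta E


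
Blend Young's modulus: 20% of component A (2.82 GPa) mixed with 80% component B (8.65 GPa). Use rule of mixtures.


Formula: Blend property = (fraction_A * property_A) + (fraction_B * property_B)
Step 1: Contribution A = 20/100 * 2.82 GPa = 0.564 GPa
Step 2: Contribution B = 80/100 * 8.65 GPa = 6.92 GPa
Step 3: Blend Young's modulus = 0.564 + 6.92 = 7.484 GPa

7.484 GPa


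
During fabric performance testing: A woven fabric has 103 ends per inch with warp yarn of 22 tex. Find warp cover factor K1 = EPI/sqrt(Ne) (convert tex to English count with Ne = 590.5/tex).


Formula: K1 = EPI / sqrt(Ne), with Ne = 590.5 / tex_warp
Step 1: Ne = 590.5 / 22 = 26.841
Step 2: sqrt(Ne) = sqrt(26.841) = 5.1808
Step 3: K1 = 103 / 5.1808 = 19.9

19.9


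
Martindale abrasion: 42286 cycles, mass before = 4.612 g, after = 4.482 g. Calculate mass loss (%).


Formula: Mass loss% = ((m_before - m_after) / m_before) * 100
Step 1: Mass loss = 4.612 - 4.482 = 0.13 g
Step 2: Ratio = 0.13 / 4.612 = 0.0281873
Step 3: Mass loss% = 0.0281873 * 100 = 2.81873% ≈ 2.82%

2.82%


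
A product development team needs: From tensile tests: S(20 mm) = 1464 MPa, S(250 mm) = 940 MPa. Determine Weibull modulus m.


Formula: m = ln(L1/L2) / ln(S2/S1)
Step 1: ln(L1/L2) = ln(20/250) = -2.52573
Step 2: S2/S1 = 940/1464 = 0.64208
Step 3: ln(S2/S1) = ln(0.64208) = -0.44304
Step 4: m = -2.52573 / -0.44304 = 5.70

5.70 (Weibull m)


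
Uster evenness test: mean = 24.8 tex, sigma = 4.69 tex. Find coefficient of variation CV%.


Formula: CV% = (standard deviation / mean) * 100
Step 1: Ratio = 4.69 / 24.8 = 0.189113
Step 2: CV% = 0.189113 * 100 = 18.9113% ≈ 18.9%

18.9%


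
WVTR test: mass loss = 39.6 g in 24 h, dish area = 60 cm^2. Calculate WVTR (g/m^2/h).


Formula: WVTR = mass_loss / (area * time)
Step 1: Convert area: 60 cm^2 = 0.006 m^2
Step 2: WVTR = 39.6 g / (0.006 m^2 * 24 h)
Step 3: WVTR = 39.6 / 0.144 = 275.0 g/m^2/h

275.0 g/m^2/h


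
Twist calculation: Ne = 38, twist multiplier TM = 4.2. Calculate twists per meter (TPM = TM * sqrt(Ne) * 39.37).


Formula: TPM = TM * sqrt(Ne) * 39.37
Step 1: sqrt(Ne) = sqrt(38) = 6.1644
Step 2: TM * sqrt(Ne) = 4.2 * 6.1644 = 25.8905
Step 3: TPM = 25.8905 * 39.37 = 1019 twists/m

1019 twists/m


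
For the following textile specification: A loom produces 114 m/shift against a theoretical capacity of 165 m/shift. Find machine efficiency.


Formula: Efficiency% = (Actual output / Theoretical output) * 100
Efficiency% = (114 / 165) * 100
Efficiency% = 0.690909 * 100 = 69.0909% ≈ 69.1%

69.1%


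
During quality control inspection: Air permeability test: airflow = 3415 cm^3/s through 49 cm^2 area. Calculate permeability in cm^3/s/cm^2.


Formula: Air Permeability = Airflow / Test Area
AP = 3415 cm^3/s / 49 cm^2
AP = 69.7 cm^3/s/cm^2

69.7 cm^3/s/cm^2


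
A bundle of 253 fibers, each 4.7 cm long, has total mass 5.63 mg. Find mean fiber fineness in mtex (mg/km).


Formula: fineness (mtex) = mass (mg) / total length (km) = (mass_mg / total_length_m) * 1000
Step 1: Convert fiber length: 4.7 cm = 0.047 m
Step 2: Total fiber length = 253 * 0.047 = 11.891 m
Step 3: Linear density = 5.63 mg / 11.891 m = 0.4735 mg/m
Step 4: fineness = 0.4735 * 1000 = 473.5 mtex

473.5 mtex


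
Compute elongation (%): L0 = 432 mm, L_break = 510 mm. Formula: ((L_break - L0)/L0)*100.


Formula: Elongation (%) = ((L_break - L0) / L0) * 100
Step 1: Extension = 510 - 432 = 78 mm
Step 2: Elongation = (78 / 432) * 100
Step 3: Elongation = 0.180556 * 100 = 18.0556% ≈ 18.1%

18.1%


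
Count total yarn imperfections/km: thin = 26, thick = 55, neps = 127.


Formula: Total = thin places + thick places + neps
Total = 26 + 55 + 127
Total = 208 imperfections/km

208 imperfections/km


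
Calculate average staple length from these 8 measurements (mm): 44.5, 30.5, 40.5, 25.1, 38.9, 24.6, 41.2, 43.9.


Formula: Mean = sum of lengths / count
Sum = 44.5 + 30.5 + 40.5 + 25.1 + 38.9 + 24.6 + 41.2 + 43.9
Sum = 289.2 mm
Mean = 289.2 / 8 = 36.15 mm

36.15 mm


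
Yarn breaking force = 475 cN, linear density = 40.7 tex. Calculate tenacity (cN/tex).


Formula: Tenacity = Breaking force / Linear density
Tenacity = 475 cN / 40.7 tex
Tenacity = 11.67 cN/tex

11.67 cN/tex


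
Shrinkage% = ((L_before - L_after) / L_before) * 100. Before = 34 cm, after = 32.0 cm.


Formula: Shrinkage% = ((L_before - L_after) / L_before) * 100
Step 1: Shrinkage = 34 - 32.0 = 2.0 cm
Step 2: Shrinkage% = (2.0 / 34) * 100
Step 3: Shrinkage% = 0.058824 * 100 = 5.8824% ≈ 5.9%

5.9%


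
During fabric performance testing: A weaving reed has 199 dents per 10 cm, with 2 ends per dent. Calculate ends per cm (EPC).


Formula: EPC = (dents per 10 cm * ends per dent) / 10
Step 1: Total ends per 10 cm = 199 * 2 = 398
Step 2: EPC = 398 / 10 = 39.8 ends/cm

39.8 ends/cm


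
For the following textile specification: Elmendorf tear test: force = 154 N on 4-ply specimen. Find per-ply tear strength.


Formula: Per-ply strength = Total force / Number of plies
Per-ply = 154 N / 4
Per-ply = 38.5 N

38.5 N


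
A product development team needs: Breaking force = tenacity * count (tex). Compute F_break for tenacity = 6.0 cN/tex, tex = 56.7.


Formula: Breaking force = Tenacity * Linear density
F = 6.0 cN/tex * 56.7 tex
F = 340.20 cN

340.20 cN


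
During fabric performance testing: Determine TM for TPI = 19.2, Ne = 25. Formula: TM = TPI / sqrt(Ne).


Formula: TM = TPI / sqrt(Ne)
Step 1: sqrt(Ne) = sqrt(25) = 5
Step 2: TM = 19.2 / 5 = 3.84

3.84 TM


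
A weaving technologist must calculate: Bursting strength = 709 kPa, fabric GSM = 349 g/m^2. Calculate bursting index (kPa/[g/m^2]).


Formula: Bursting Index = Bursting Strength / Fabric GSM
BI = 709 kPa / 349 g/m^2
BI = 2.032 kPa/(g/m^2)

2.032 kPa/(g/m^2)


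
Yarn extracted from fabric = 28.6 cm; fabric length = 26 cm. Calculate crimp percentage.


Formula: Crimp% = ((L_yarn - L_fabric) / L_fabric) * 100
Step 1: Extension = 28.6 - 26 = 2.6 cm
Step 2: Crimp% = (2.6 / 26) * 100
Step 3: Crimp% = 0.1 * 100 = 10.0%

10.0%


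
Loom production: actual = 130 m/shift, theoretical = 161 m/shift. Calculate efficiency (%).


Formula: Efficiency% = (Actual output / Theoretical output) * 100
Efficiency% = (130 / 161) * 100
Efficiency% = 0.807453 * 100 = 80.7453% ≈ 80.7%

80.7%


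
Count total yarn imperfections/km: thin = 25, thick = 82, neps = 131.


Formula: Total = thin places + thick places + neps
Total = 25 + 82 + 131
Total = 238 imperfections/km

238 imperfections/km


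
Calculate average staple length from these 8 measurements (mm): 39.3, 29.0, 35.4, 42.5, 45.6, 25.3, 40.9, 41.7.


Formula: Mean = sum of lengths / count
Sum = 39.3 + 29.0 + 35.4 + 42.5 + 45.6 + 25.3 + 40.9 + 41.7
Sum = 299.7 mm
Mean = 299.7 / 8 = 37.46 mm

37.46 mm


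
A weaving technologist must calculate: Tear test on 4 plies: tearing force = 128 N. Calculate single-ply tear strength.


Formula: Per-ply strength = Total force / Number of plies
Per-ply = 128 N / 4
Per-ply = 32 N

32 N


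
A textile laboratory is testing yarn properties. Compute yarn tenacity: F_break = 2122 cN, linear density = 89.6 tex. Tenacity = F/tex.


Formula: Tenacity = Breaking force / Linear density
Tenacity = 2122 cN / 89.6 tex
Tenacity = 23.68 cN/tex

23.68 cN/tex


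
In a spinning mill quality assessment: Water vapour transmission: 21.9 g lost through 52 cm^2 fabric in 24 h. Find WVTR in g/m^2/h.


Formula: WVTR = mass_loss / (area * time)
Step 1: Convert area: 52 cm^2 = 0.0052 m^2
Step 2: WVTR = 21.9 g / (0.0052 m^2 * 24 h)
Step 3: WVTR = 21.9 / 0.1248 = 175.5 g/m^2/h

175.5 g/m^2/h


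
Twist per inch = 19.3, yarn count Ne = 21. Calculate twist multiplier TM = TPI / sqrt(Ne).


Formula: TM = TPI / sqrt(Ne)
Step 1: sqrt(Ne) = sqrt(21) = 4.5826
Step 2: TM = 19.3 / 4.5826 = 4.21

4.21 TM


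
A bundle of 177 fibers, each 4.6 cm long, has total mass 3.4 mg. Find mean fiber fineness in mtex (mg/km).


Formula: fineness (mtex) = mass (mg) / total length (km) = (mass_mg / total_length_m) * 1000
Step 1: Convert fiber length: 4.6 cm = 0.046 m
Step 2: Total fiber length = 177 * 0.046 = 8.142 m
Step 3: Linear density = 3.4 mg / 8.142 m = 0.4176 mg/m
Step 4: fineness = 0.4176 * 1000 = 417.6 mtex

417.6 mtex


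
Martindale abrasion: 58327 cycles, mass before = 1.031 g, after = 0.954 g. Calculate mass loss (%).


Formula: Mass loss% = ((m_before - m_after) / m_before) * 100
Step 1: Mass loss = 1.031 - 0.954 = 0.077 g
Step 2: Ratio = 0.077 / 1.031 = 0.0746848
Step 3: Mass loss% = 0.0746848 * 100 = 7.46848% ≈ 7.47%

7.47%


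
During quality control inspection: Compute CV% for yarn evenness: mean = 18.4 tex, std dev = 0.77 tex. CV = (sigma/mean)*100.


Formula: CV% = (standard deviation / mean) * 100
Step 1: Ratio = 0.77 / 18.4 = 0.041848
Step 2: CV% = 0.041848 * 100 = 4.1848% ≈ 4.2%

4.2%


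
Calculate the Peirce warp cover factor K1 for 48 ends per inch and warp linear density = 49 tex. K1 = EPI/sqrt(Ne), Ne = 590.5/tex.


Formula: K1 = EPI / sqrt(Ne), with Ne = 590.5 / tex_warp
Step 1: Ne = 590.5 / 49 = 12.051
Step 2: sqrt(Ne) = sqrt(12.051) = 3.4715
Step 3: K1 = 48 / 3.4715 = 13.8

13.8


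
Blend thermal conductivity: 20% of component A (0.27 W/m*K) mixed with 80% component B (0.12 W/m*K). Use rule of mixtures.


Formula: Blend property = (fraction_A * property_A) + (fraction_B * property_B)
Step 1: Contribution A = 20/100 * 0.27 W/m*K = 0.054 W/m*K
Step 2: Contribution B = 80/100 * 0.12 W/m*K = 0.096 W/m*K
Step 3: Blend thermal conductivity = 0.054 + 0.096 = 0.15 W/m*K

0.15 W/m*K


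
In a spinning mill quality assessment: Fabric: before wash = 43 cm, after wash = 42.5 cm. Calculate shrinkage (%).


Formula: Shrinkage% = ((L_before - L_after) / L_before) * 100
Step 1: Shrinkage = 43 - 42.5 = 0.5 cm
Step 2: Shrinkage% = (0.5 / 43) * 100
Step 3: Shrinkage% = 0.011628 * 100 = 1.1628% ≈ 1.2%

1.2%


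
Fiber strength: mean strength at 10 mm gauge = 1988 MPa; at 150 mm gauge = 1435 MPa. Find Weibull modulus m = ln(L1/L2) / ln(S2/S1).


Formula: m = ln(L1/L2) / ln(S2/S1)
Step 1: ln(L1/L2) = ln(10/150) = -2.70805
Step 2: S2/S1 = 1435/1988 = 0.72183
Step 3: ln(S2/S1) = ln(0.72183) = -0.32597
Step 4: m = -2.70805 / -0.32597 = 8.31

8.31 (Weibull m)


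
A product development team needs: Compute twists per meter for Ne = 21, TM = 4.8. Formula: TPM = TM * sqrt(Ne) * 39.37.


Formula: TPM = TM * sqrt(Ne) * 39.37
Step 1: sqrt(Ne) = sqrt(21) = 4.5826
Step 2: TM * sqrt(Ne) = 4.8 * 4.5826 = 21.9965
Step 3: TPM = 21.9965 * 39.37 = 866 twists/m

866 twists/m


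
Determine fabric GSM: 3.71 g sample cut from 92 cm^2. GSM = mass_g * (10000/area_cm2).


Formula: GSM = mass_g / area_m2
Step 1: Convert area: 92 cm^2 = 92 / 10000 = 0.0092 m^2
Step 2: GSM = 3.71 g / 0.0092 m^2 = 403.3 g/m^2

403.3 g/m^2


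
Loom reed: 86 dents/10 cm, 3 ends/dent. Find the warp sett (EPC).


Formula: EPC = (dents per 10 cm * ends per dent) / 10
Step 1: Total ends per 10 cm = 86 * 3 = 258
Step 2: EPC = 258 / 10 = 25.8 ends/cm

25.8 ends/cm


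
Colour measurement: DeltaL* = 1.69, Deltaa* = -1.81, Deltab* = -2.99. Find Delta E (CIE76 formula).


Formula: Delta E = sqrt(dL*^2 + da*^2 + db*^2)
Step 1: dL*^2 = 1.69^2 = 2.8561
Step 2: da*^2 = (-1.81)^2 = 3.2761
Step 3: db*^2 = (-2.99)^2 = 8.9401
Step 4: Sum = 2.8561 + 3.2761 + 8.9401 = 15.0723
Step 5: Delta E = sqrt(15.0723) = 3.88

3.88 Delta E


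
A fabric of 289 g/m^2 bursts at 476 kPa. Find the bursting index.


Formula: Bursting Index = Bursting Strength / Fabric GSM
BI = 476 kPa / 289 g/m^2
BI = 1.647 kPa/(g/m^2)

1.647 kPa/(g/m^2)


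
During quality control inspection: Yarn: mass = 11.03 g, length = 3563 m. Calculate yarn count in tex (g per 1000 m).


Formula: Tex = (mass_g / length_m) * 1000
Substituting: Tex = (11.03 / 3563) * 1000
Intermediate: 11.03 / 3563 = 0.00309571 g/m
Tex = 0.00309571 * 1000 = 3.10 tex

3.10 tex


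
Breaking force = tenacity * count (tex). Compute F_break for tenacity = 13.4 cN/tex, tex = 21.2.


Formula: Breaking force = Tenacity * Linear density
F = 13.4 cN/tex * 21.2 tex
F = 284.08 cN

284.08 cN


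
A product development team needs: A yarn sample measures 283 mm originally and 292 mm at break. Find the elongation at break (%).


Formula: Elongation (%) = ((L_break - L0) / L0) * 100
Step 1: Extension = 292 - 283 = 9 mm
Step 2: Elongation = (9 / 283) * 100
Step 3: Elongation = 0.031802 * 100 = 3.1802% ≈ 3.2%

3.2%


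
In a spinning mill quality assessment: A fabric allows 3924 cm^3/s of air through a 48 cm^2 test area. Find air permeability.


Formula: Air Permeability = Airflow / Test Area
AP = 3924 cm^3/s / 48 cm^2
AP = 81.8 cm^3/s/cm^2

81.8 cm^3/s/cm^2


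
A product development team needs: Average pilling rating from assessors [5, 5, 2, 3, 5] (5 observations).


Formula: Mean = sum / count
Sum = 5 + 5 + 2 + 3 + 5 = 20
Mean = 20 / 5 = 4.0

4.0


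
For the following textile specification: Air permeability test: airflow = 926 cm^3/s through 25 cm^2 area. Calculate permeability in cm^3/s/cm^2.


Formula: Air Permeability = Airflow / Test Area
AP = 926 cm^3/s / 25 cm^2
AP = 37.0 cm^3/s/cm^2

37.0 cm^3/s/cm^2


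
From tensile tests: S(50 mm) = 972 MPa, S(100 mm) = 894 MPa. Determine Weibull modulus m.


Formula: m = ln(L1/L2) / ln(S2/S1)
Step 1: ln(L1/L2) = ln(50/100) = -0.69315
Step 2: S2/S1 = 894/972 = 0.91975
Step 3: ln(S2/S1) = ln(0.91975) = -0.08365
Step 4: m = -0.69315 / -0.08365 = 8.29

8.29 (Weibull m)


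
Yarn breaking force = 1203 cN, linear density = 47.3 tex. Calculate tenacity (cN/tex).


Formula: Tenacity = Breaking force / Linear density
Tenacity = 1203 cN / 47.3 tex
Tenacity = 25.43 cN/tex

25.43 cN/tex


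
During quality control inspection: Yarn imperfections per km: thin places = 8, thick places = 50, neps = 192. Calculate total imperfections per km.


Formula: Total = thin places + thick places + neps
Total = 8 + 50 + 192
Total = 250 imperfections/km

250 imperfections/km


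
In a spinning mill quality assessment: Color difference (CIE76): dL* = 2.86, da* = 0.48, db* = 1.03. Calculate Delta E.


Formula: Delta E = sqrt(dL*^2 + da*^2 + db*^2)
Step 1: dL*^2 = 2.86^2 = 8.1796
Step 2: da*^2 = 0.48^2 = 0.2304
Step 3: db*^2 = 1.03^2 = 1.0609
Step 4: Sum = 8.1796 + 0.2304 + 1.0609 = 9.4709
Step 5: Delta E = sqrt(9.4709) = 3.08

3.08 Delta E


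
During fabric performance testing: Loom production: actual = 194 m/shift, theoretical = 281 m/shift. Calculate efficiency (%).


Formula: Efficiency% = (Actual output / Theoretical output) * 100
Efficiency% = (194 / 281) * 100
Efficiency% = 0.690391 * 100 = 69.0391% ≈ 69.0%

69.0%


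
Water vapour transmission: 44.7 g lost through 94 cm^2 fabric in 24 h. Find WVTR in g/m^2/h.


Formula: WVTR = mass_loss / (area * time)
Step 1: Convert area: 94 cm^2 = 0.0094 m^2
Step 2: WVTR = 44.7 g / (0.0094 m^2 * 24 h)
Step 3: WVTR = 44.7 / 0.2256 = 198.1 g/m^2/h

198.1 g/m^2/h


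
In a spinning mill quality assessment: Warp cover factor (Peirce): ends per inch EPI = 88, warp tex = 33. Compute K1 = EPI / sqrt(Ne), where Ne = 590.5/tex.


Formula: K1 = EPI / sqrt(Ne), with Ne = 590.5 / tex_warp
Step 1: Ne = 590.5 / 33 = 17.894
Step 2: sqrt(Ne) = sqrt(17.894) = 4.2301
Step 3: K1 = 88 / 4.2301 = 20.8

20.8


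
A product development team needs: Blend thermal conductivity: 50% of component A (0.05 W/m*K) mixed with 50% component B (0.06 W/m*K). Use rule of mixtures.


Formula: Blend property = (fraction_A * property_A) + (fraction_B * property_B)
Step 1: Contribution A = 50/100 * 0.05 W/m*K = 0.025 W/m*K
Step 2: Contribution B = 50/100 * 0.06 W/m*K = 0.03 W/m*K
Step 3: Blend thermal conductivity = 0.025 + 0.03 = 0.055 W/m*K

0.055 W/m*K


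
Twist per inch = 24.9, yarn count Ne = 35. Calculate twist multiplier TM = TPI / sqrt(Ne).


Formula: TM = TPI / sqrt(Ne)
Step 1: sqrt(Ne) = sqrt(35) = 5.9161
Step 2: TM = 24.9 / 5.9161 = 4.21

4.21 TM


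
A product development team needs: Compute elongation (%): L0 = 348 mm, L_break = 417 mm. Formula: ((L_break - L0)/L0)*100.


Formula: Elongation (%) = ((L_break - L0) / L0) * 100
Step 1: Extension = 417 - 348 = 69 mm
Step 2: Elongation = (69 / 348) * 100
Step 3: Elongation = 0.198276 * 100 = 19.8276% ≈ 19.8%

19.8%


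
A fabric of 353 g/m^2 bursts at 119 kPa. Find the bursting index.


Formula: Bursting Index = Bursting Strength / Fabric GSM
BI = 119 kPa / 353 g/m^2
BI = 0.337 kPa/(g/m^2)

0.337 kPa/(g/m^2)


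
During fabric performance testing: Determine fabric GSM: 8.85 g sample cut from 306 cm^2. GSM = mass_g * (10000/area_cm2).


Formula: GSM = mass_g / area_m2
Step 1: Convert area: 306 cm^2 = 306 / 10000 = 0.0306 m^2
Step 2: GSM = 8.85 g / 0.0306 m^2 = 289.2 g/m^2

289.2 g/m^2


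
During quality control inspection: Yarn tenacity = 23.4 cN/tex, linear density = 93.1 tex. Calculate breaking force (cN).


Formula: Breaking force = Tenacity * Linear density
F = 23.4 cN/tex * 93.1 tex
F = 2178.54 cN

2178.54 cN


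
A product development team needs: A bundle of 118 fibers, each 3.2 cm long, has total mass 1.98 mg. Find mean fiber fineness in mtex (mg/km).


Formula: fineness (mtex) = mass (mg) / total length (km) = (mass_mg / total_length_m) * 1000
Step 1: Convert fiber length: 3.2 cm = 0.032 m
Step 2: Total fiber length = 118 * 0.032 = 3.776 m
Step 3: Linear density = 1.98 mg / 3.776 m = 0.5244 mg/m
Step 4: fineness = 0.5244 * 1000 = 524.4 mtex

524.4 mtex


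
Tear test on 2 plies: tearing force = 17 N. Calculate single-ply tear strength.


Formula: Per-ply strength = Total force / Number of plies
Per-ply = 17 N / 2
Per-ply = 8.5 N

8.5 N


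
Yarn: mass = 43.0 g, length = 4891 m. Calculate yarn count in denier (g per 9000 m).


Formula: den = (mass_g / length_m) * 9000
Substituting: den = (43.0 / 4891) * 9000
Intermediate: 43.0 / 4891 = 0.00879166 g/m
den = 0.00879166 * 9000 = 79.1 denier

79.1 denier


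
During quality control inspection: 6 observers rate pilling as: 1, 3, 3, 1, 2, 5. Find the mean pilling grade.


Formula: Mean = sum / count
Sum = 1 + 3 + 3 + 1 + 2 + 5 = 15
Mean = 15 / 6 = 2.5

2.5


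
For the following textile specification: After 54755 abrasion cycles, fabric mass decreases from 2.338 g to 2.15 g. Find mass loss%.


Formula: Mass loss% = ((m_before - m_after) / m_before) * 100
Step 1: Mass loss = 2.338 - 2.15 = 0.188 g
Step 2: Ratio = 0.188 / 2.338 = 0.0804106
Step 3: Mass loss% = 0.0804106 * 100 = 8.04106% ≈ 8.04%

8.04%


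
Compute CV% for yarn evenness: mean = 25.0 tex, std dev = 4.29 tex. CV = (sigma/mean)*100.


Formula: CV% = (standard deviation / mean) * 100
Step 1: Ratio = 4.29 / 25.0 = 0.1716
Step 2: CV% = 0.1716 * 100 = 17.16% ≈ 17.2%

17.2%


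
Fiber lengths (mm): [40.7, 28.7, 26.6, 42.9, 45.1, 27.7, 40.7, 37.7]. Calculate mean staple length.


Formula: Mean = sum of lengths / count
Sum = 40.7 + 28.7 + 26.6 + 42.9 + 45.1 + 27.7 + 40.7 + 37.7
Sum = 290.1 mm
Mean = 290.1 / 8 = 36.26 mm

36.26 mm


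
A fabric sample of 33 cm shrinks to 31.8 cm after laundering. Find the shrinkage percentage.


Formula: Shrinkage% = ((L_before - L_after) / L_before) * 100
Step 1: Shrinkage = 33 - 31.8 = 1.2 cm
Step 2: Shrinkage% = (1.2 / 33) * 100
Step 3: Shrinkage% = 0.036364 * 100 = 3.6364% ≈ 3.6%

3.6%


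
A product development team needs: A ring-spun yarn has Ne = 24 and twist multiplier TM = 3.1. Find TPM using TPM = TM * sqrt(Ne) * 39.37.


Formula: TPM = TM * sqrt(Ne) * 39.37
Step 1: sqrt(Ne) = sqrt(24) = 4.899
Step 2: TM * sqrt(Ne) = 3.1 * 4.899 = 15.1869
Step 3: TPM = 15.1869 * 39.37 = 598 twists/m

598 twists/m


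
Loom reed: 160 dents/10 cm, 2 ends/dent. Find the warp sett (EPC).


Formula: EPC = (dents per 10 cm * ends per dent) / 10
Step 1: Total ends per 10 cm = 160 * 2 = 320
Step 2: EPC = 320 / 10 = 32.0 ends/cm

32.0 ends/cm


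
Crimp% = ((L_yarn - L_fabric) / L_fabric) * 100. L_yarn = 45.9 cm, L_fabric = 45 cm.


Formula: Crimp% = ((L_yarn - L_fabric) / L_fabric) * 100
Step 1: Extension = 45.9 - 45 = 0.9 cm
Step 2: Crimp% = (0.9 / 45) * 100
Step 3: Crimp% = 0.02 * 100 = 2.0%

2.0%


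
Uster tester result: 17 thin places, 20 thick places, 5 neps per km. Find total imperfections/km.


Formula: Total = thin places + thick places + neps
Total = 17 + 20 + 5
Total = 42 imperfections/km

42 imperfections/km


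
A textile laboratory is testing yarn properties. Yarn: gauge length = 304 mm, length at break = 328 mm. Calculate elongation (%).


Formula: Elongation (%) = ((L_break - L0) / L0) * 100
Step 1: Extension = 328 - 304 = 24 mm
Step 2: Elongation = (24 / 304) * 100
Step 3: Elongation = 0.078947 * 100 = 7.8947% ≈ 7.9%

7.9%


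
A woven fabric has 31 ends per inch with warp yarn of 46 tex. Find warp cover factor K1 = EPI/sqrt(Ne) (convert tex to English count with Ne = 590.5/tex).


Formula: K1 = EPI / sqrt(Ne), with Ne = 590.5 / tex_warp
Step 1: Ne = 590.5 / 46 = 12.837
Step 2: sqrt(Ne) = sqrt(12.837) = 3.5829
Step 3: K1 = 31 / 3.5829 = 8.7

8.7


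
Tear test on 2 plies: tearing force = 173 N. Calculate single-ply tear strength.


Formula: Per-ply strength = Total force / Number of plies
Per-ply = 173 N / 2
Per-ply = 86.5 N

86.5 N


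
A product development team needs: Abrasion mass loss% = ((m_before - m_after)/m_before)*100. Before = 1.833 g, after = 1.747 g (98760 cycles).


Formula: Mass loss% = ((m_before - m_after) / m_before) * 100
Step 1: Mass loss = 1.833 - 1.747 = 0.086 g
Step 2: Ratio = 0.086 / 1.833 = 0.0469176
Step 3: Mass loss% = 0.0469176 * 100 = 4.69176% ≈ 4.69%

4.69%


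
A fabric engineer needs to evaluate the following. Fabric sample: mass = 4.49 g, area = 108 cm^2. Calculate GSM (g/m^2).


Formula: GSM = mass_g / area_m2
Step 1: Convert area: 108 cm^2 = 108 / 10000 = 0.0108 m^2
Step 2: GSM = 4.49 g / 0.0108 m^2 = 415.7 g/m^2

415.7 g/m^2


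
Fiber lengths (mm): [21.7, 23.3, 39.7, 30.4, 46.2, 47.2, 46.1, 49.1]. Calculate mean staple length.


Formula: Mean = sum of lengths / count
Sum = 21.7 + 23.3 + 39.7 + 30.4 + 46.2 + 47.2 + 46.1 + 49.1
Sum = 303.7 mm
Mean = 303.7 / 8 = 37.96 mm

37.96 mm


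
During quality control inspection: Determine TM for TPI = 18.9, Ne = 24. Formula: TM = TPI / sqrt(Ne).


Formula: TM = TPI / sqrt(Ne)
Step 1: sqrt(Ne) = sqrt(24) = 4.899
Step 2: TM = 18.9 / 4.899 = 3.86

3.86 TM


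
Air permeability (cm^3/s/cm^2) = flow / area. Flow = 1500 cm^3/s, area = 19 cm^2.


Formula: Air Permeability = Airflow / Test Area
AP = 1500 cm^3/s / 19 cm^2
AP = 78.9 cm^3/s/cm^2

78.9 cm^3/s/cm^2


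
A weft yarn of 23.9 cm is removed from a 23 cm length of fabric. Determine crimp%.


Formula: Crimp% = ((L_yarn - L_fabric) / L_fabric) * 100
Step 1: Extension = 23.9 - 23 = 0.9 cm
Step 2: Crimp% = (0.9 / 23) * 100
Step 3: Crimp% = 0.03913 * 100 = 3.913% ≈ 3.9%

3.9%


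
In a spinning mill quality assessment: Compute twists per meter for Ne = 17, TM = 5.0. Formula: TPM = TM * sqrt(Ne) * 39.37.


Formula: TPM = TM * sqrt(Ne) * 39.37
Step 1: sqrt(Ne) = sqrt(17) = 4.1231
Step 2: TM * sqrt(Ne) = 5.0 * 4.1231 = 20.6155
Step 3: TPM = 20.6155 * 39.37 = 812 twists/m

812 twists/m


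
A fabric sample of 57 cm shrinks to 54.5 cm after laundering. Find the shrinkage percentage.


Formula: Shrinkage% = ((L_before - L_after) / L_before) * 100
Step 1: Shrinkage = 57 - 54.5 = 2.5 cm
Step 2: Shrinkage% = (2.5 / 57) * 100
Step 3: Shrinkage% = 0.04386 * 100 = 4.386% ≈ 4.4%

4.4%


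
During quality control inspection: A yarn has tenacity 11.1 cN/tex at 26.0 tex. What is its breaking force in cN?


Formula: Breaking force = Tenacity * Linear density
F = 11.1 cN/tex * 26.0 tex
F = 288.60 cN

288.60 cN


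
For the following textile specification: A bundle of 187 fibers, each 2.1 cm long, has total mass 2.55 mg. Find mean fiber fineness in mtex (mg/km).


Formula: fineness (mtex) = mass (mg) / total length (km) = (mass_mg / total_length_m) * 1000
Step 1: Convert fiber length: 2.1 cm = 0.021 m
Step 2: Total fiber length = 187 * 0.021 = 3.927 m
Step 3: Linear density = 2.55 mg / 3.927 m = 0.6494 mg/m
Step 4: fineness = 0.6494 * 1000 = 649.4 mtex

649.4 mtex


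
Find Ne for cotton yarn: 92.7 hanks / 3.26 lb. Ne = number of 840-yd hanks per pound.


Formula: Ne = hanks / mass_lb
Substituting: Ne = 92.7 / 3.26
Ne = 28.4

28.4 Ne


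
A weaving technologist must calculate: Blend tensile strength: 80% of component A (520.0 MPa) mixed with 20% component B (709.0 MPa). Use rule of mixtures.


Formula: Blend property = (fraction_A * property_A) + (fraction_B * property_B)
Step 1: Contribution A = 80/100 * 520.0 MPa = 416.0 MPa
Step 2: Contribution B = 20/100 * 709.0 MPa = 141.8 MPa
Step 3: Blend tensile strength = 416.0 + 141.8 = 557.8 MPa

557.8 MPa


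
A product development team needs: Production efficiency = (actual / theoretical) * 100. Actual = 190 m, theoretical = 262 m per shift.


Formula: Efficiency% = (Actual output / Theoretical output) * 100
Efficiency% = (190 / 262) * 100
Efficiency% = 0.725191 * 100 = 72.5191% ≈ 72.5%

72.5%


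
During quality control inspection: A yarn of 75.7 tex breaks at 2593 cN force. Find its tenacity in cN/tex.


Formula: Tenacity = Breaking force / Linear density
Tenacity = 2593 cN / 75.7 tex
Tenacity = 34.25 cN/tex

34.25 cN/tex


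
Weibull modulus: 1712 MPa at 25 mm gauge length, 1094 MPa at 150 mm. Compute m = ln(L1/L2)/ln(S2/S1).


Formula: m = ln(L1/L2) / ln(S2/S1)
Step 1: ln(L1/L2) = ln(25/150) = -1.79176
Step 2: S2/S1 = 1094/1712 = 0.63902
Step 3: ln(S2/S1) = ln(0.63902) = -0.44782
Step 4: m = -1.79176 / -0.44782 = 4.00

4.00 (Weibull m)


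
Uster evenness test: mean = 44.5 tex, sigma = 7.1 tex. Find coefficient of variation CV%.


Formula: CV% = (standard deviation / mean) * 100
Step 1: Ratio = 7.1 / 44.5 = 0.159551
Step 2: CV% = 0.159551 * 100 = 15.9551% ≈ 16.0%

16.0%


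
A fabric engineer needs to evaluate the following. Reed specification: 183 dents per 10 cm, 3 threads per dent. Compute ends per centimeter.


Formula: EPC = (dents per 10 cm * ends per dent) / 10
Step 1: Total ends per 10 cm = 183 * 3 = 549
Step 2: EPC = 549 / 10 = 54.9 ends/cm

54.9 ends/cm


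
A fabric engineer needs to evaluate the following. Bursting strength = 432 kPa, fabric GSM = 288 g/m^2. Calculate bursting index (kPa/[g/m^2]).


Formula: Bursting Index = Bursting Strength / Fabric GSM
BI = 432 kPa / 288 g/m^2
BI = 1.500 kPa/(g/m^2)

1.500 kPa/(g/m^2)


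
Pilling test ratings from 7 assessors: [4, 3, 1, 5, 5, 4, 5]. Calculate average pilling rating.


Formula: Mean = sum / count
Sum = 4 + 3 + 1 + 5 + 5 + 4 + 5 = 27
Mean = 27 / 7 = 3.9

3.9


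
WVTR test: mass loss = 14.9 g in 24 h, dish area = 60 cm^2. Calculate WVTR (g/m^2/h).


Formula: WVTR = mass_loss / (area * time)
Step 1: Convert area: 60 cm^2 = 0.006 m^2
Step 2: WVTR = 14.9 g / (0.006 m^2 * 24 h)
Step 3: WVTR = 14.9 / 0.144 = 103.5 g/m^2/h

103.5 g/m^2/h


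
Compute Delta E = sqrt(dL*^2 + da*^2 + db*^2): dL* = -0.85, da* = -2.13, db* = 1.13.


Formula: Delta E = sqrt(dL*^2 + da*^2 + db*^2)
Step 1: dL*^2 = (-0.85)^2 = 0.7225
Step 2: da*^2 = (-2.13)^2 = 4.5369
Step 3: db*^2 = 1.13^2 = 1.2769
Step 4: Sum = 0.7225 + 4.5369 + 1.2769 = 6.5363
Step 5: Delta E = sqrt(6.5363) = 2.56

2.56 Delta E


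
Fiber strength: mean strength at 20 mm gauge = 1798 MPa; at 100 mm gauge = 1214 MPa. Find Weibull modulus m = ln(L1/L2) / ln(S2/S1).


Formula: m = ln(L1/L2) / ln(S2/S1)
Step 1: ln(L1/L2) = ln(20/100) = -1.60944
Step 2: S2/S1 = 1214/1798 = 0.67519
Step 3: ln(S2/S1) = ln(0.67519) = -0.39276
Step 4: m = -1.60944 / -0.39276 = 4.10

4.10 (Weibull m)


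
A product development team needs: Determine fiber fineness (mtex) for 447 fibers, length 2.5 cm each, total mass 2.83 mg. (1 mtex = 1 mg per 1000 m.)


Formula: fineness (mtex) = mass (mg) / total length (km) = (mass_mg / total_length_m) * 1000
Step 1: Convert fiber length: 2.5 cm = 0.025 m
Step 2: Total fiber length = 447 * 0.025 = 11.175 m
Step 3: Linear density = 2.83 mg / 11.175 m = 0.2532 mg/m
Step 4: fineness = 0.2532 * 1000 = 253.2 mtex

253.2 mtex


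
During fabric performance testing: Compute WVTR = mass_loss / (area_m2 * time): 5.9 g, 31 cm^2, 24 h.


Formula: WVTR = mass_loss / (area * time)
Step 1: Convert area: 31 cm^2 = 0.0031 m^2
Step 2: WVTR = 5.9 g / (0.0031 m^2 * 24 h)
Step 3: WVTR = 5.9 / 0.0744 = 79.3 g/m^2/h

79.3 g/m^2/h


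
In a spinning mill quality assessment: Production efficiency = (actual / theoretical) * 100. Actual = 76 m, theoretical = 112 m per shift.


Formula: Efficiency% = (Actual output / Theoretical output) * 100
Efficiency% = (76 / 112) * 100
Efficiency% = 0.678571 * 100 = 67.8571% ≈ 67.9%

67.9%


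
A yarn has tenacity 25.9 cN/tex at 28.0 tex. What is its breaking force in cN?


Formula: Breaking force = Tenacity * Linear density
F = 25.9 cN/tex * 28.0 tex
F = 725.20 cN

725.20 cN


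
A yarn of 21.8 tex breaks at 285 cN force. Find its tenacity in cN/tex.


Formula: Tenacity = Breaking force / Linear density
Tenacity = 285 cN / 21.8 tex
Tenacity = 13.07 cN/tex

13.07 cN/tex


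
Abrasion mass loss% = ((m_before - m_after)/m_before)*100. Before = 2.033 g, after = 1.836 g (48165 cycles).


Formula: Mass loss% = ((m_before - m_after) / m_before) * 100
Step 1: Mass loss = 2.033 - 1.836 = 0.197 g
Step 2: Ratio = 0.197 / 2.033 = 0.0969011
Step 3: Mass loss% = 0.0969011 * 100 = 9.69011% ≈ 9.69%

9.69%


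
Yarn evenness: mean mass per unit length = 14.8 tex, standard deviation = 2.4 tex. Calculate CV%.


Formula: CV% = (standard deviation / mean) * 100
Step 1: Ratio = 2.4 / 14.8 = 0.162162
Step 2: CV% = 0.162162 * 100 = 16.2162% ≈ 16.2%

16.2%


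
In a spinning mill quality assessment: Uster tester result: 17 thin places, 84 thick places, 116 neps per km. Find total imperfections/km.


Formula: Total = thin places + thick places + neps
Total = 17 + 84 + 116
Total = 217 imperfections/km

217 imperfections/km


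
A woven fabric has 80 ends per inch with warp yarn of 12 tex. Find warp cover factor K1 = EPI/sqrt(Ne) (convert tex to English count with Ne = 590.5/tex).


Formula: K1 = EPI / sqrt(Ne), with Ne = 590.5 / tex_warp
Step 1: Ne = 590.5 / 12 = 49.208
Step 2: sqrt(Ne) = sqrt(49.208) = 7.0148
Step 3: K1 = 80 / 7.0148 = 11.4

11.4


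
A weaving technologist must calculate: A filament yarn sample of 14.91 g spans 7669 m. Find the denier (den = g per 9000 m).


Formula: den = (mass_g / length_m) * 9000
Substituting: den = (14.91 / 7669) * 9000
Intermediate: 14.91 / 7669 = 0.00194419 g/m
den = 0.00194419 * 9000 = 17.5 denier

17.5 denier


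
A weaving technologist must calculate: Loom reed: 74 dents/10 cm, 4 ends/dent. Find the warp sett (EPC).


Formula: EPC = (dents per 10 cm * ends per dent) / 10
Step 1: Total ends per 10 cm = 74 * 4 = 296
Step 2: EPC = 296 / 10 = 29.6 ends/cm

29.6 ends/cm


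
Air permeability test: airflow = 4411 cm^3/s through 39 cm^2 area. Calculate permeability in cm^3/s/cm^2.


Formula: Air Permeability = Airflow / Test Area
AP = 4411 cm^3/s / 39 cm^2
AP = 113.1 cm^3/s/cm^2

113.1 cm^3/s/cm^2


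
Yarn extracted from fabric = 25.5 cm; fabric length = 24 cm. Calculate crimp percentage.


Formula: Crimp% = ((L_yarn - L_fabric) / L_fabric) * 100
Step 1: Extension = 25.5 - 24 = 1.5 cm
Step 2: Crimp% = (1.5 / 24) * 100
Step 3: Crimp% = 0.0625 * 100 = 6.25% ≈ 6.3%

6.3%


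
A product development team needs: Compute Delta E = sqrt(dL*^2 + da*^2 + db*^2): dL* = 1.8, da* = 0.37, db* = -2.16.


Formula: Delta E = sqrt(dL*^2 + da*^2 + db*^2)
Step 1: dL*^2 = 1.8^2 = 3.24
Step 2: da*^2 = 0.37^2 = 0.1369
Step 3: db*^2 = (-2.16)^2 = 4.6656
Step 4: Sum = 3.24 + 0.1369 + 4.6656 = 8.0425
Step 5: Delta E = sqrt(8.0425) = 2.84

2.84 Delta E


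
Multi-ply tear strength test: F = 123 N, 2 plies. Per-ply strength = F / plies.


Formula: Per-ply strength = Total force / Number of plies
Per-ply = 123 N / 2
Per-ply = 61.5 N

61.5 N


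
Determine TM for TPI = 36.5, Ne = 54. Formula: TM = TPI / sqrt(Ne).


Formula: TM = TPI / sqrt(Ne)
Step 1: sqrt(Ne) = sqrt(54) = 7.3485
Step 2: TM = 36.5 / 7.3485 = 4.97

4.97 TM


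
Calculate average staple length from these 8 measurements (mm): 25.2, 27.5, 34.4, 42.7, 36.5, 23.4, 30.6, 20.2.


Formula: Mean = sum of lengths / count
Sum = 25.2 + 27.5 + 34.4 + 42.7 + 36.5 + 23.4 + 30.6 + 20.2
Sum = 240.5 mm
Mean = 240.5 / 8 = 30.06 mm

30.06 mm


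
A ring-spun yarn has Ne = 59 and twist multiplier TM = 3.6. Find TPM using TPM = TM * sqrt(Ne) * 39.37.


Formula: TPM = TM * sqrt(Ne) * 39.37
Step 1: sqrt(Ne) = sqrt(59) = 7.6811
Step 2: TM * sqrt(Ne) = 3.6 * 7.6811 = 27.652
Step 3: TPM = 27.652 * 39.37 = 1089 twists/m

1089 twists/m


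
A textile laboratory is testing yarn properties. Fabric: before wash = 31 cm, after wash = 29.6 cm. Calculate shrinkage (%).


Formula: Shrinkage% = ((L_before - L_after) / L_before) * 100
Step 1: Shrinkage = 31 - 29.6 = 1.4 cm
Step 2: Shrinkage% = (1.4 / 31) * 100
Step 3: Shrinkage% = 0.045161 * 100 = 4.5161% ≈ 4.5%

4.5%


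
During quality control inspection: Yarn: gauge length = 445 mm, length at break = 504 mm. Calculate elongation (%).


Formula: Elongation (%) = ((L_break - L0) / L0) * 100
Step 1: Extension = 504 - 445 = 59 mm
Step 2: Elongation = (59 / 445) * 100
Step 3: Elongation = 0.132584 * 100 = 13.2584% ≈ 13.3%

13.3%


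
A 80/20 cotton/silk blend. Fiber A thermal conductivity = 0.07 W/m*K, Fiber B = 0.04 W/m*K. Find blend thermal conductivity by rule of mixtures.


Formula: Blend property = (fraction_A * property_A) + (fraction_B * property_B)
Step 1: Contribution A = 80/100 * 0.07 W/m*K = 0.056 W/m*K
Step 2: Contribution B = 20/100 * 0.04 W/m*K = 0.008 W/m*K
Step 3: Blend thermal conductivity = 0.056 + 0.008 = 0.064 W/m*K

0.064 W/m*K


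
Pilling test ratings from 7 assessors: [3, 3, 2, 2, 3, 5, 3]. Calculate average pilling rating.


Formula: Mean = sum / count
Sum = 3 + 3 + 2 + 2 + 3 + 5 + 3 = 21
Mean = 21 / 7 = 3.0

3.0


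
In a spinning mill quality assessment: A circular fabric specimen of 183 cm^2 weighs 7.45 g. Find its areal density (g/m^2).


Formula: GSM = mass_g / area_m2
Step 1: Convert area: 183 cm^2 = 183 / 10000 = 0.0183 m^2
Step 2: GSM = 7.45 g / 0.0183 m^2 = 407.1 g/m^2

407.1 g/m^2


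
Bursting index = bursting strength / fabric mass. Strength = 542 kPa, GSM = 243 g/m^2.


Formula: Bursting Index = Bursting Strength / Fabric GSM
BI = 542 kPa / 243 g/m^2
BI = 2.230 kPa/(g/m^2)

2.230 kPa/(g/m^2)


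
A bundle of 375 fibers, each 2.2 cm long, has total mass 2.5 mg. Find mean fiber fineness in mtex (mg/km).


Formula: fineness (mtex) = mass (mg) / total length (km) = (mass_mg / total_length_m) * 1000
Step 1: Convert fiber length: 2.2 cm = 0.022 m
Step 2: Total fiber length = 375 * 0.022 = 8.25 m
Step 3: Linear density = 2.5 mg / 8.25 m = 0.3030 mg/m
Step 4: fineness = 0.3030 * 1000 = 303.0 mtex

303.0 mtex
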